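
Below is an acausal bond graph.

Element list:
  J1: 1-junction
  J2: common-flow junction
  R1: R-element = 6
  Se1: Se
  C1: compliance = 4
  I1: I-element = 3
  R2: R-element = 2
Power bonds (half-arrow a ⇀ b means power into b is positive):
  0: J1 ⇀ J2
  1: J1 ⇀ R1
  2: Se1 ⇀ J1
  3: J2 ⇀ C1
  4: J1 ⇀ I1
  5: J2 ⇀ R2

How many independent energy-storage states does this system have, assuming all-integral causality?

b2 stroke→J1  (Se1 (Se) sets effort on bond)
b3 stroke→J2  (C1 outputs effort q/C1)
b4 stroke→I1  (I1 outputs flow p/I1)
b0 stroke→J1  (J1 flow already set via bond 4)
b1 stroke→J1  (J1: bond 4 brought flow, rest push out)
b5 stroke→J2  (J2 flow already set via bond 0)

2  (C1, I1 all integral)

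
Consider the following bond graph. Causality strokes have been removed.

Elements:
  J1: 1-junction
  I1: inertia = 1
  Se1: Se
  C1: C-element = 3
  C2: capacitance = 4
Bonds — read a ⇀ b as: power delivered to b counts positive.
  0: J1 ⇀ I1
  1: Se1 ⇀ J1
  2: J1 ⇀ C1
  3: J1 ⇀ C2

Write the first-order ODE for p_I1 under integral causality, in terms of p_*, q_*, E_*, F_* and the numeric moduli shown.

dp_I1/dt = E_Se1 - q_C1/3 - q_C2/4

#1 |J1  (source Se1 imposes e)
#0 |I1  (I1 integral (f out))
#2 |J1  (J1 flow already set via bond 0)
#3 |J1  (common-f at J1 fixed by 0)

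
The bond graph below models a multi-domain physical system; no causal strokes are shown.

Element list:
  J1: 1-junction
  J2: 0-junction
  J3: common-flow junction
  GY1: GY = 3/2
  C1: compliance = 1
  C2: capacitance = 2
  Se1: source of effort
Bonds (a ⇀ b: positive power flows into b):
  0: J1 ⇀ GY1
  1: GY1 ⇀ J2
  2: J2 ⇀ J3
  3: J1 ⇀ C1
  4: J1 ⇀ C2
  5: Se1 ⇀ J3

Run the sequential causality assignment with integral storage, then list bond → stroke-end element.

bond 5 stroke at J3  (Se1: effort source, stroke at far end)
bond 2 stroke at J2  (only one flow-in slot at J3)
bond 1 stroke at GY1  (J2 effort already set via bond 2)
bond 0 stroke at GY1  (through GY1, causality inverts; strokes same side of GY1)
bond 3 stroke at J1  (common-f at J1 fixed by 0)
bond 4 stroke at J1  (1-jn J1 has f-setter on 0)

b0 |GY1
b1 |GY1
b2 |J2
b3 |J1
b4 |J1
b5 |J3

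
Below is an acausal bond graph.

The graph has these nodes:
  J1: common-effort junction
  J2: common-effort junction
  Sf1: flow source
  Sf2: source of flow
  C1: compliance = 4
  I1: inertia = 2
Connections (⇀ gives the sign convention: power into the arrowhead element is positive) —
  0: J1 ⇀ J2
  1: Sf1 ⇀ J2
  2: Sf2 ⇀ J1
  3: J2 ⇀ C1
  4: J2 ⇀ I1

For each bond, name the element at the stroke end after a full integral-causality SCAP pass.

b0 stroke→J1
b1 stroke→Sf1
b2 stroke→Sf2
b3 stroke→J2
b4 stroke→I1

b1 →Sf1  (Sf1: flow source, stroke at near end)
b2 →Sf2  (Sf2: flow source, stroke at near end)
b0 →J1  (closing 0-jn rule on J1)
b3 →J2  (C1: C, integral causality)
b4 →I1  (J2 effort already set via bond 3)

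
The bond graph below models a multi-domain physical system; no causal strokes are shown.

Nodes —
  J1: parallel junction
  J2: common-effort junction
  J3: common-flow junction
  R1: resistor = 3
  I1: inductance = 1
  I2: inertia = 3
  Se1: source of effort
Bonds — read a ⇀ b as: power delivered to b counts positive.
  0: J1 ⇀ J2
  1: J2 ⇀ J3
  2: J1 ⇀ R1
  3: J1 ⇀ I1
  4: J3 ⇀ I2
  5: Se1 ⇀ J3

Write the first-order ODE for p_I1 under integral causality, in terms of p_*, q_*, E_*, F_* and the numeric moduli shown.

dp_I1/dt = -3*p_I1 - p_I2

bond 5 |J3  (Se1: effort source, stroke at far end)
bond 3 |I1  (I1 integral (f out))
bond 4 |I2  (prefer integral on I2)
bond 1 |J3  (J3: bond 4 brought flow, rest push out)
bond 0 |J2  (J2 needs exactly one e-in)
bond 2 |J1  (only one effort-in slot at J1)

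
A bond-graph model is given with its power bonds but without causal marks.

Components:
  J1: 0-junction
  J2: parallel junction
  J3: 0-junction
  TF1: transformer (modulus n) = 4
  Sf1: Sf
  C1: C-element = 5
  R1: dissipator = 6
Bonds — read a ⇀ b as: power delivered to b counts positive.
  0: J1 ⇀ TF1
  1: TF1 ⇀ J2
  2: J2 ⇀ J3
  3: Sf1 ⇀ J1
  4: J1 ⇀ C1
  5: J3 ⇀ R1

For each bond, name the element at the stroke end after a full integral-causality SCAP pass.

β3 stroke→Sf1  (Sf1 (Sf) sets flow on bond)
β4 stroke→J1  (C1 outputs effort q/C1)
β0 stroke→TF1  (J1 effort already set via bond 4)
β1 stroke→J2  (TF1 one-in-one-out from 0)
β2 stroke→J3  (J2 effort already set via bond 1)
β5 stroke→R1  (J3 effort already set via bond 2)

b0 →TF1
b1 →J2
b2 →J3
b3 →Sf1
b4 →J1
b5 →R1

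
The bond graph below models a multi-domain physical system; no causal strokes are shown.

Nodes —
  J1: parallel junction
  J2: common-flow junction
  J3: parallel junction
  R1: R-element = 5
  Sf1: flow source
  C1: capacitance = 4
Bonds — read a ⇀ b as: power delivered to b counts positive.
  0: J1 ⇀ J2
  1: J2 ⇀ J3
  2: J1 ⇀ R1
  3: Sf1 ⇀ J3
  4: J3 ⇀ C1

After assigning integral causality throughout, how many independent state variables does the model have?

β3 |Sf1  (Sf1 (Sf) sets flow on bond)
β4 |J3  (prefer integral on C1)
β1 |J2  (0-jn J3 has e-setter on 4)
β0 |J1  (J2: last free bond brings flow in)
β2 |R1  (0-jn J1 has e-setter on 0)

1  (C1 all integral)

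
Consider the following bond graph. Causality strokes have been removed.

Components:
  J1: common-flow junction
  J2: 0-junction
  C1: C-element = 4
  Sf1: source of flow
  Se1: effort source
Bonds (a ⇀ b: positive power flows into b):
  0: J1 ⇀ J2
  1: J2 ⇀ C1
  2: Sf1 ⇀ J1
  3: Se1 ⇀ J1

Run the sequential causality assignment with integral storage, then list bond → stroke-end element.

#0 stroke at J1
#1 stroke at J2
#2 stroke at Sf1
#3 stroke at J1

b2 →Sf1  (Sf1 fixes flow; stroke at Sf1)
b3 →J1  (source Se1 imposes e)
b0 →J1  (J1: bond 2 brought flow, rest push out)
b1 →J2  (J2: last free bond brings effort in)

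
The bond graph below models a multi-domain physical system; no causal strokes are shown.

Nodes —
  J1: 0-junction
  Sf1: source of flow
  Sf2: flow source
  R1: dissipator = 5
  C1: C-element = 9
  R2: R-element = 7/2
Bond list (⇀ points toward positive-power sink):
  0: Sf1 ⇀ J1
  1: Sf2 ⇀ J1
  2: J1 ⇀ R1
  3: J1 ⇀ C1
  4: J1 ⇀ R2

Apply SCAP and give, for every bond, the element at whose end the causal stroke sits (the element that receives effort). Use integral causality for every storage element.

b0 stroke→Sf1
b1 stroke→Sf2
b2 stroke→R1
b3 stroke→J1
b4 stroke→R2

bond 0 |Sf1  (Sf1: flow source, stroke at near end)
bond 1 |Sf2  (source Sf2 imposes f)
bond 3 |J1  (C1 outputs effort q/C1)
bond 2 |R1  (0-jn J1 has e-setter on 3)
bond 4 |R2  (J1 effort already set via bond 3)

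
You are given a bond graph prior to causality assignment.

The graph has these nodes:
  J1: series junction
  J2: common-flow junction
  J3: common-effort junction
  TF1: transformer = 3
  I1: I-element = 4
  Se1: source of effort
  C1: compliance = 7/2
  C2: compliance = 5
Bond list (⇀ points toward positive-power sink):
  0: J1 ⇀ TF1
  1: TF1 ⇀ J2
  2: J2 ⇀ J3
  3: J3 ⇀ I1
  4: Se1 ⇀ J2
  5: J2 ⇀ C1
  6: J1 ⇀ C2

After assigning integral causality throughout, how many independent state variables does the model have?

#4 stroke at J2  (Se1 (Se) sets effort on bond)
#3 stroke at I1  (I1: I, integral causality)
#2 stroke at J3  (only one effort-in slot at J3)
#1 stroke at J2  (J2 flow already set via bond 2)
#5 stroke at J2  (J2 flow already set via bond 2)
#0 stroke at TF1  (TF1 one-in-one-out from 1)
#6 stroke at J1  (common-f at J1 fixed by 0)

3  (C1, C2, I1 all integral)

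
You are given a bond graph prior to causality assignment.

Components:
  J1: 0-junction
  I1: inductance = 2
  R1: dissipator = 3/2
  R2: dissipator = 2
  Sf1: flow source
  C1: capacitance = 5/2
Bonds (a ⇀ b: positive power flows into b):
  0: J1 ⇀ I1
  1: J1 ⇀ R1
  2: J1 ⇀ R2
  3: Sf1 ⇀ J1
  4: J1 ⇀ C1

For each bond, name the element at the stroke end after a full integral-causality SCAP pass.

b3 |Sf1  (Sf1 (Sf) sets flow on bond)
b0 |I1  (prefer integral on I1)
b4 |J1  (C1 integral (e out))
b1 |R1  (0-jn J1 has e-setter on 4)
b2 |R2  (common-e at J1 fixed by 4)

β0 stroke→I1
β1 stroke→R1
β2 stroke→R2
β3 stroke→Sf1
β4 stroke→J1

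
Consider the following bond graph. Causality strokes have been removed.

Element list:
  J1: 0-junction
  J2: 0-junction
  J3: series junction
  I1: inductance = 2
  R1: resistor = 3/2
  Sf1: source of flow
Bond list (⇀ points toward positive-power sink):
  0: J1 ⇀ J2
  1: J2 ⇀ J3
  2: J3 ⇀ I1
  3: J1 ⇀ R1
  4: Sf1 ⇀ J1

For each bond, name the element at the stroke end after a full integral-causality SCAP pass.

β4 stroke→Sf1  (source Sf1 imposes f)
β2 stroke→I1  (I1 integral (f out))
β1 stroke→J3  (common-f at J3 fixed by 2)
β0 stroke→J2  (only one effort-in slot at J2)
β3 stroke→J1  (closing 0-jn rule on J1)

#0 |J2
#1 |J3
#2 |I1
#3 |J1
#4 |Sf1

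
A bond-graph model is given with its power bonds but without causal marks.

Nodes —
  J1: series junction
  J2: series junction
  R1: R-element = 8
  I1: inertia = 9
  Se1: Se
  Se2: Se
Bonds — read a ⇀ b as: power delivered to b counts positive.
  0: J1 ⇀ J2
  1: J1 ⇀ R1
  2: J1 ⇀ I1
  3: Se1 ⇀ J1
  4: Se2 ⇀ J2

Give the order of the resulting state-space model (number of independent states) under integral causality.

1  (I1 all integral)

#3 stroke at J1  (Se1 (Se) sets effort on bond)
#4 stroke at J2  (Se2: effort source, stroke at far end)
#0 stroke at J1  (closing 1-jn rule on J2)
#2 stroke at I1  (I1 integral (f out))
#1 stroke at J1  (J1: bond 2 brought flow, rest push out)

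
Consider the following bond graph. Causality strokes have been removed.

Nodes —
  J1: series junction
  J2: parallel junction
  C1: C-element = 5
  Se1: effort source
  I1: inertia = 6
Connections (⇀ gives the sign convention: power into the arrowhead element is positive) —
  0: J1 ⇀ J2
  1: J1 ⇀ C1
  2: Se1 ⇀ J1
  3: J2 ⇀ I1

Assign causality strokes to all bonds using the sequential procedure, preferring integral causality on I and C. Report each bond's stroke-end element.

bond 2 →J1  (Se1 fixes effort; stroke away)
bond 1 →J1  (C1 outputs effort q/C1)
bond 0 →J2  (J1 needs exactly one f-in)
bond 3 →I1  (common-e at J2 fixed by 0)

#0 stroke→J2
#1 stroke→J1
#2 stroke→J1
#3 stroke→I1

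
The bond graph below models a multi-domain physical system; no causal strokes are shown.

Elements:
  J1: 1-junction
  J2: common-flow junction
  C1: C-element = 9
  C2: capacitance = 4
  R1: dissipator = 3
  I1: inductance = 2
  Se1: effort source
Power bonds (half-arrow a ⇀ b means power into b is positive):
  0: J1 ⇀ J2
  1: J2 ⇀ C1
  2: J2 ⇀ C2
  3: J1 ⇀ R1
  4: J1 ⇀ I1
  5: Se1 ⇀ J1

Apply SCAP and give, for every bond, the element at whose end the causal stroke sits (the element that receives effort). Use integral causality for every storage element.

β5 |J1  (Se1 (Se) sets effort on bond)
β1 |J2  (C1: C, integral causality)
β2 |J2  (C2 integral (e out))
β0 |J1  (J2: last free bond brings flow in)
β4 |I1  (I1: I, integral causality)
β3 |J1  (J1 flow already set via bond 4)

β0 stroke→J1
β1 stroke→J2
β2 stroke→J2
β3 stroke→J1
β4 stroke→I1
β5 stroke→J1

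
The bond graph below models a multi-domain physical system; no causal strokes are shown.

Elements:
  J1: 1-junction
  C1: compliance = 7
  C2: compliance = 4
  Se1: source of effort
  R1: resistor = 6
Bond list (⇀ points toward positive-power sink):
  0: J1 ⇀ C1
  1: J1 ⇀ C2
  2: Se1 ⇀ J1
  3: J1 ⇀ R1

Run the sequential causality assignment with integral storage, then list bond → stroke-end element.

β2 stroke→J1  (Se1 (Se) sets effort on bond)
β0 stroke→J1  (C1: C, integral causality)
β1 stroke→J1  (C2 outputs effort q/C2)
β3 stroke→R1  (J1: last free bond brings flow in)

#0 stroke→J1
#1 stroke→J1
#2 stroke→J1
#3 stroke→R1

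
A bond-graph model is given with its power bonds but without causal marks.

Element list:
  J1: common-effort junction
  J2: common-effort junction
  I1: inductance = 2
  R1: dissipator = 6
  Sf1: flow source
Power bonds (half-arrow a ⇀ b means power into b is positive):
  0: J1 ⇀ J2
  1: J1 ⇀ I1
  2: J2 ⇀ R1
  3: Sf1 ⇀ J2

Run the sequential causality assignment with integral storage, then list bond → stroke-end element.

bond 0 stroke→J1
bond 1 stroke→I1
bond 2 stroke→J2
bond 3 stroke→Sf1

#3 stroke at Sf1  (source Sf1 imposes f)
#1 stroke at I1  (I1: I, integral causality)
#0 stroke at J1  (J1: last free bond brings effort in)
#2 stroke at J2  (J2 needs exactly one e-in)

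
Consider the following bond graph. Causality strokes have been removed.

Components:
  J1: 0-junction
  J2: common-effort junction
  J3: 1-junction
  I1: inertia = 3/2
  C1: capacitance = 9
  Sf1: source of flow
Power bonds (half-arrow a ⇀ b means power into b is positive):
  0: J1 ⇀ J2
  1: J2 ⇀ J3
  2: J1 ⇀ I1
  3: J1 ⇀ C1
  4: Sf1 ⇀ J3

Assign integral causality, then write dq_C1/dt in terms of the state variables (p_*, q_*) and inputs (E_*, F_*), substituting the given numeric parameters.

dq_C1/dt = -F_Sf1 - 2*p_I1/3

#4 stroke at Sf1  (Sf1: flow source, stroke at near end)
#1 stroke at J3  (1-jn J3 has f-setter on 4)
#0 stroke at J2  (J2: last free bond brings effort in)
#2 stroke at I1  (I1 outputs flow p/I1)
#3 stroke at J1  (J1 needs exactly one e-in)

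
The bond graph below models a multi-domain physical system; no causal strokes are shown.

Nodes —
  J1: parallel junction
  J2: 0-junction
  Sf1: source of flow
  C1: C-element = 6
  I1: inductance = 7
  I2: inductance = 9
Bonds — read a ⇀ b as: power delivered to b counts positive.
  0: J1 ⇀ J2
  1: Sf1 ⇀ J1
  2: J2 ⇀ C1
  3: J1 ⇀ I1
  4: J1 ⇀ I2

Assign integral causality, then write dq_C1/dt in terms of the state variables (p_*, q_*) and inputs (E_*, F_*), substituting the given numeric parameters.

β1 →Sf1  (source Sf1 imposes f)
β2 →J2  (C1: C, integral causality)
β0 →J1  (J2: bond 2 brought effort, rest push out)
β3 →I1  (J1: bond 0 brought effort, rest push out)
β4 →I2  (0-jn J1 has e-setter on 0)

dq_C1/dt = F_Sf1 - p_I1/7 - p_I2/9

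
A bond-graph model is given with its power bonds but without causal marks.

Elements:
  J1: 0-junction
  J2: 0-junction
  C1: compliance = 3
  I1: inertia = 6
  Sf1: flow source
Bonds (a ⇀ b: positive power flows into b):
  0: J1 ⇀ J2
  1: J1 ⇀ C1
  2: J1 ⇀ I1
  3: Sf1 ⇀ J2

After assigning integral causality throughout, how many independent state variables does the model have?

2  (C1, I1 all integral)

β3 |Sf1  (Sf1 fixes flow; stroke at Sf1)
β0 |J2  (J2: last free bond brings effort in)
β1 |J1  (C1 outputs effort q/C1)
β2 |I1  (J1: bond 1 brought effort, rest push out)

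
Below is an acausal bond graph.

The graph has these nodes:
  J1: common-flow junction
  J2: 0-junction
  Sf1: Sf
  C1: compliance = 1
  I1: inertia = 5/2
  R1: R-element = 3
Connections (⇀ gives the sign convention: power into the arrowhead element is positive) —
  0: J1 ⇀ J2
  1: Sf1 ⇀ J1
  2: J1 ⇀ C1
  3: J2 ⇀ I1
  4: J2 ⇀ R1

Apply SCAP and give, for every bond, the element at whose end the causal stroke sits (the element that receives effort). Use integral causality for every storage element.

bond 0 stroke→J1
bond 1 stroke→Sf1
bond 2 stroke→J1
bond 3 stroke→I1
bond 4 stroke→J2

bond 1 stroke at Sf1  (Sf1 (Sf) sets flow on bond)
bond 0 stroke at J1  (1-jn J1 has f-setter on 1)
bond 2 stroke at J1  (1-jn J1 has f-setter on 1)
bond 3 stroke at I1  (I1: I, integral causality)
bond 4 stroke at J2  (only one effort-in slot at J2)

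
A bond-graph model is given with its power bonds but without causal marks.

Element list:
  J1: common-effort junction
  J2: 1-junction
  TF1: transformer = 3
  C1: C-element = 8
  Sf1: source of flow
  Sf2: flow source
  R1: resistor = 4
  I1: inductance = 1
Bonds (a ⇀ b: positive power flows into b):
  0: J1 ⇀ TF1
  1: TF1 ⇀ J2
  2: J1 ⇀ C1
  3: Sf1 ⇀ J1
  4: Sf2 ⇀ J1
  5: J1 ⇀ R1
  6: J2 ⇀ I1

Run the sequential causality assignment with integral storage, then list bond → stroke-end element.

bond 3 stroke at Sf1  (source Sf1 imposes f)
bond 4 stroke at Sf2  (Sf2 fixes flow; stroke at Sf2)
bond 2 stroke at J1  (C1: C, integral causality)
bond 0 stroke at TF1  (J1 effort already set via bond 2)
bond 5 stroke at R1  (J1 effort already set via bond 2)
bond 1 stroke at J2  (TF1 one-in-one-out from 0)
bond 6 stroke at I1  (closing 1-jn rule on J2)

b0 →TF1
b1 →J2
b2 →J1
b3 →Sf1
b4 →Sf2
b5 →R1
b6 →I1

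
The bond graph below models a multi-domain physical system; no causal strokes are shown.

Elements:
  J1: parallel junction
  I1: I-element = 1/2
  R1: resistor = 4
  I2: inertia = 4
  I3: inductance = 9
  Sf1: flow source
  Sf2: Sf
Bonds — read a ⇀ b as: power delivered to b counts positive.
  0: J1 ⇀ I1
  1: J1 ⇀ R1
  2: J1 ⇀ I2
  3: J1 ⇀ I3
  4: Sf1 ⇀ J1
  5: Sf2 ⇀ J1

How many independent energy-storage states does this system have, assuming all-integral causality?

3  (I1, I2, I3 all integral)

β4 stroke at Sf1  (Sf1: flow source, stroke at near end)
β5 stroke at Sf2  (Sf2 (Sf) sets flow on bond)
β0 stroke at I1  (prefer integral on I1)
β2 stroke at I2  (I2 integral (f out))
β3 stroke at I3  (prefer integral on I3)
β1 stroke at J1  (J1 needs exactly one e-in)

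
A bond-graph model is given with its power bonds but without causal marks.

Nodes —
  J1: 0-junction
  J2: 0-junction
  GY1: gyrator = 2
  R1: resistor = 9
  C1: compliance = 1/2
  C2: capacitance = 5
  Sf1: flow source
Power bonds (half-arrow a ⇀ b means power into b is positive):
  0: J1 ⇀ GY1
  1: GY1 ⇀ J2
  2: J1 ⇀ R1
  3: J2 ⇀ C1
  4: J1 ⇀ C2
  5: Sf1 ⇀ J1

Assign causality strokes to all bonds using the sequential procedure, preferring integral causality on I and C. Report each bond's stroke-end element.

b5 stroke at Sf1  (Sf1 (Sf) sets flow on bond)
b3 stroke at J2  (C1: C, integral causality)
b1 stroke at GY1  (0-jn J2 has e-setter on 3)
b0 stroke at GY1  (GY GY1: same side as bond 1)
b4 stroke at J1  (C2 outputs effort q/C2)
b2 stroke at R1  (J1 effort already set via bond 4)

β0 stroke→GY1
β1 stroke→GY1
β2 stroke→R1
β3 stroke→J2
β4 stroke→J1
β5 stroke→Sf1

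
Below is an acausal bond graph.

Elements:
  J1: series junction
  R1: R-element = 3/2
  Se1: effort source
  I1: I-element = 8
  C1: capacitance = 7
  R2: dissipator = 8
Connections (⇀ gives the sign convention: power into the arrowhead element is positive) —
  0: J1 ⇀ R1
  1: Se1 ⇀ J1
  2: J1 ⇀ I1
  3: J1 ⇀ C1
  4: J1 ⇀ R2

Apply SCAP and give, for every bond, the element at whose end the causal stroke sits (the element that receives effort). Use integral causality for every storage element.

b1 stroke→J1  (Se1 fixes effort; stroke away)
b2 stroke→I1  (I1 integral (f out))
b0 stroke→J1  (J1 flow already set via bond 2)
b3 stroke→J1  (J1 flow already set via bond 2)
b4 stroke→J1  (J1 flow already set via bond 2)

β0 →J1
β1 →J1
β2 →I1
β3 →J1
β4 →J1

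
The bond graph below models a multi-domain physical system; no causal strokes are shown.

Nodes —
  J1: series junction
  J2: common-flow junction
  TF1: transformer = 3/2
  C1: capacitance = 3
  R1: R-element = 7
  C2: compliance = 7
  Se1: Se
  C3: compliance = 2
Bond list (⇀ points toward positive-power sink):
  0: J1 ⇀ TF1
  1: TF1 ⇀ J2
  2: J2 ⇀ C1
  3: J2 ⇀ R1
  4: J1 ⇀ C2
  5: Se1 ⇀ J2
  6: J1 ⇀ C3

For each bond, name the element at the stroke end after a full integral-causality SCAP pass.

bond 5 stroke at J2  (source Se1 imposes e)
bond 2 stroke at J2  (C1 outputs effort q/C1)
bond 4 stroke at J1  (C2: C, integral causality)
bond 6 stroke at J1  (C3 outputs effort q/C3)
bond 0 stroke at TF1  (only one flow-in slot at J1)
bond 1 stroke at J2  (through TF1, causality passes straight; one stroke at TF1)
bond 3 stroke at R1  (closing 1-jn rule on J2)

bond 0 stroke→TF1
bond 1 stroke→J2
bond 2 stroke→J2
bond 3 stroke→R1
bond 4 stroke→J1
bond 5 stroke→J2
bond 6 stroke→J1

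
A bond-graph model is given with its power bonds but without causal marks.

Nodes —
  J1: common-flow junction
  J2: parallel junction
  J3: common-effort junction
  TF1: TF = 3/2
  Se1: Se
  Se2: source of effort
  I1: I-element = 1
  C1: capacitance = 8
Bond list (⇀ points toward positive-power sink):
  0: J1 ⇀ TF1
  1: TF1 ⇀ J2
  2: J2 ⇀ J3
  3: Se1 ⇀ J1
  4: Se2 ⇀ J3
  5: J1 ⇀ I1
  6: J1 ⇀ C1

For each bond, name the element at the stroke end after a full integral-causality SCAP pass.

bond 3 |J1  (Se1: effort source, stroke at far end)
bond 4 |J3  (Se2 fixes effort; stroke away)
bond 2 |J2  (0-jn J3 has e-setter on 4)
bond 1 |TF1  (common-e at J2 fixed by 2)
bond 0 |J1  (TF1: transformer flips bond 1)
bond 5 |I1  (I1 outputs flow p/I1)
bond 6 |J1  (J1 flow already set via bond 5)

#0 →J1
#1 →TF1
#2 →J2
#3 →J1
#4 →J3
#5 →I1
#6 →J1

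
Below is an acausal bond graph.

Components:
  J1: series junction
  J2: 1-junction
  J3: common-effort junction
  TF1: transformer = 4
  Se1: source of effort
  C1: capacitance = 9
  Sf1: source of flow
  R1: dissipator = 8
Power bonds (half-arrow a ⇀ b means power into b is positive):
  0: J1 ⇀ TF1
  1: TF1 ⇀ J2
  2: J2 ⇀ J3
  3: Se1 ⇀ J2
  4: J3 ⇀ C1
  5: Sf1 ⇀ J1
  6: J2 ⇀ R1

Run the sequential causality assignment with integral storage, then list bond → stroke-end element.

#3 →J2  (Se1: effort source, stroke at far end)
#5 →Sf1  (Sf1 fixes flow; stroke at Sf1)
#0 →J1  (1-jn J1 has f-setter on 5)
#1 →TF1  (TF1: transformer flips bond 0)
#2 →J2  (common-f at J2 fixed by 1)
#6 →J2  (common-f at J2 fixed by 1)
#4 →J3  (J3 needs exactly one e-in)

#0 |J1
#1 |TF1
#2 |J2
#3 |J2
#4 |J3
#5 |Sf1
#6 |J2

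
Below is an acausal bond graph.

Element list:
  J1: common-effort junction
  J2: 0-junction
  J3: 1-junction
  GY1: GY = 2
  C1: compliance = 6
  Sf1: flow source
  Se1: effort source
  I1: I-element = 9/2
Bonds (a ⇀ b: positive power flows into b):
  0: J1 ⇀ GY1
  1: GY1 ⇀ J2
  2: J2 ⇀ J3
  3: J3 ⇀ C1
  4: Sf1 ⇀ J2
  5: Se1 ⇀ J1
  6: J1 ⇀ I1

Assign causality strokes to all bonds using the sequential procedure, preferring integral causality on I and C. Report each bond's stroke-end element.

b0 →GY1
b1 →GY1
b2 →J2
b3 →J3
b4 →Sf1
b5 →J1
b6 →I1

β4 |Sf1  (Sf1 (Sf) sets flow on bond)
β5 |J1  (Se1 fixes effort; stroke away)
β0 |GY1  (J1 effort already set via bond 5)
β6 |I1  (common-e at J1 fixed by 5)
β1 |GY1  (through GY1, causality inverts; strokes same side of GY1)
β2 |J2  (only one effort-in slot at J2)
β3 |J3  (J3: bond 2 brought flow, rest push out)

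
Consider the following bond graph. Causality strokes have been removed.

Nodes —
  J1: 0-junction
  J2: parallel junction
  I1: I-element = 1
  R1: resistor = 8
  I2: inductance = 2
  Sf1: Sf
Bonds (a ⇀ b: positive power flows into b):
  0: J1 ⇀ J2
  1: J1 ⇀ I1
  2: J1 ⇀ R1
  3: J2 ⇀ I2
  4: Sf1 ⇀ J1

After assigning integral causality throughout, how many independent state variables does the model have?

2  (I1, I2 all integral)

b4 |Sf1  (Sf1 (Sf) sets flow on bond)
b1 |I1  (I1 outputs flow p/I1)
b3 |I2  (I2 outputs flow p/I2)
b0 |J2  (J2 needs exactly one e-in)
b2 |J1  (J1: last free bond brings effort in)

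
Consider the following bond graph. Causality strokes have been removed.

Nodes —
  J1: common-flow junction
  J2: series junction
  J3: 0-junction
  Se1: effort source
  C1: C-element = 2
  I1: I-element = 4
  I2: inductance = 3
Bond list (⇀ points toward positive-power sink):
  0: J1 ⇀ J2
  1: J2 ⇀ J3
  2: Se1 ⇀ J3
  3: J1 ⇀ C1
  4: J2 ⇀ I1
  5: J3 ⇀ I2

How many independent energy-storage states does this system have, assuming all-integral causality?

b2 |J3  (Se1 (Se) sets effort on bond)
b1 |J2  (common-e at J3 fixed by 2)
b5 |I2  (J3 effort already set via bond 2)
b3 |J1  (prefer integral on C1)
b0 |J2  (only one flow-in slot at J1)
b4 |I1  (J2 needs exactly one f-in)

3  (C1, I1, I2 all integral)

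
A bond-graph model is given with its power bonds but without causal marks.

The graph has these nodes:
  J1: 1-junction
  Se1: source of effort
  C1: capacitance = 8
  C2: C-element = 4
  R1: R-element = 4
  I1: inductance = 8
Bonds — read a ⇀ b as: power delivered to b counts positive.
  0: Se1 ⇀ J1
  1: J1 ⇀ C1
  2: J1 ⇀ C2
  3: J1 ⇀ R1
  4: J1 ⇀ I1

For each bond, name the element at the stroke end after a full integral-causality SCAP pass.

bond 0 |J1  (Se1 fixes effort; stroke away)
bond 1 |J1  (C1 integral (e out))
bond 2 |J1  (C2: C, integral causality)
bond 4 |I1  (prefer integral on I1)
bond 3 |J1  (1-jn J1 has f-setter on 4)

β0 stroke→J1
β1 stroke→J1
β2 stroke→J1
β3 stroke→J1
β4 stroke→I1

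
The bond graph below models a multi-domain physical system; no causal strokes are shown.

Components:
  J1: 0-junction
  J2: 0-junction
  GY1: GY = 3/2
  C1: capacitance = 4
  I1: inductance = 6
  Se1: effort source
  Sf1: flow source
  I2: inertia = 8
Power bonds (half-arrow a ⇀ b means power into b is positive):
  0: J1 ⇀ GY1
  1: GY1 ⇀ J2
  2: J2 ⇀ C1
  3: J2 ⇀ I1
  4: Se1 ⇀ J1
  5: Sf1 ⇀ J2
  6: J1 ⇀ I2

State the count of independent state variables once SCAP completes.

β4 |J1  (Se1 fixes effort; stroke away)
β5 |Sf1  (source Sf1 imposes f)
β0 |GY1  (0-jn J1 has e-setter on 4)
β6 |I2  (common-e at J1 fixed by 4)
β1 |GY1  (GY1 both-in/both-out from 0)
β2 |J2  (C1: C, integral causality)
β3 |I1  (0-jn J2 has e-setter on 2)

3  (C1, I1, I2 all integral)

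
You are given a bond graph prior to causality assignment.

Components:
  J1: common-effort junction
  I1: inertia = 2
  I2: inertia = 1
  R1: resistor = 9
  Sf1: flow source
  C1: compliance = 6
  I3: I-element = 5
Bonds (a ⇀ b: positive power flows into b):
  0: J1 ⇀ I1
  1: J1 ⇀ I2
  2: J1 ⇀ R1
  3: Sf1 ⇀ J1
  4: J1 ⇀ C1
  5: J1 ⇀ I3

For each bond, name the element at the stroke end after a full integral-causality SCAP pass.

β3 →Sf1  (Sf1 (Sf) sets flow on bond)
β0 →I1  (I1: I, integral causality)
β1 →I2  (I2 integral (f out))
β4 →J1  (C1: C, integral causality)
β2 →R1  (common-e at J1 fixed by 4)
β5 →I3  (common-e at J1 fixed by 4)

bond 0 stroke at I1
bond 1 stroke at I2
bond 2 stroke at R1
bond 3 stroke at Sf1
bond 4 stroke at J1
bond 5 stroke at I3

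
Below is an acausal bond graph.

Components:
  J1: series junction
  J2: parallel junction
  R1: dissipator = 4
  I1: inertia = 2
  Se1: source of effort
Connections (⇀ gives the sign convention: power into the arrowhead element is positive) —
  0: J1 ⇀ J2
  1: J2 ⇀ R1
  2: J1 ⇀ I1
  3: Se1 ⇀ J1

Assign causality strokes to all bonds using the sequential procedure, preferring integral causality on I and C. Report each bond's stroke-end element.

bond 0 →J1
bond 1 →J2
bond 2 →I1
bond 3 →J1

β3 →J1  (Se1 fixes effort; stroke away)
β2 →I1  (I1 outputs flow p/I1)
β0 →J1  (J1 flow already set via bond 2)
β1 →J2  (only one effort-in slot at J2)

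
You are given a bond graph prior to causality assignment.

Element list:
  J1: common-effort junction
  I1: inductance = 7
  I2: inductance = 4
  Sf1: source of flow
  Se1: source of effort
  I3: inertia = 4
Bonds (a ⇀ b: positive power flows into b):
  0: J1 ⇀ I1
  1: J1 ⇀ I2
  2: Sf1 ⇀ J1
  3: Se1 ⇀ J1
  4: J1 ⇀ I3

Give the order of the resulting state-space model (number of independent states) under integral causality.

3  (I1, I2, I3 all integral)

#2 stroke at Sf1  (Sf1 fixes flow; stroke at Sf1)
#3 stroke at J1  (Se1 (Se) sets effort on bond)
#0 stroke at I1  (J1: bond 3 brought effort, rest push out)
#1 stroke at I2  (common-e at J1 fixed by 3)
#4 stroke at I3  (J1: bond 3 brought effort, rest push out)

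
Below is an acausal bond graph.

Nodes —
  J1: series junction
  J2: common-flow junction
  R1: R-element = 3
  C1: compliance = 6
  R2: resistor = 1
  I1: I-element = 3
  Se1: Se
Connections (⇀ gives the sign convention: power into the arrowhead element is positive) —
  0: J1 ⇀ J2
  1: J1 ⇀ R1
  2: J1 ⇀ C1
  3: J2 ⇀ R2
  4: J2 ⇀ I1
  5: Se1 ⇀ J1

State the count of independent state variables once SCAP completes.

2  (C1, I1 all integral)

β5 stroke at J1  (Se1 fixes effort; stroke away)
β2 stroke at J1  (C1: C, integral causality)
β4 stroke at I1  (I1 integral (f out))
β0 stroke at J2  (common-f at J2 fixed by 4)
β3 stroke at J2  (J2 flow already set via bond 4)
β1 stroke at J1  (J1 flow already set via bond 0)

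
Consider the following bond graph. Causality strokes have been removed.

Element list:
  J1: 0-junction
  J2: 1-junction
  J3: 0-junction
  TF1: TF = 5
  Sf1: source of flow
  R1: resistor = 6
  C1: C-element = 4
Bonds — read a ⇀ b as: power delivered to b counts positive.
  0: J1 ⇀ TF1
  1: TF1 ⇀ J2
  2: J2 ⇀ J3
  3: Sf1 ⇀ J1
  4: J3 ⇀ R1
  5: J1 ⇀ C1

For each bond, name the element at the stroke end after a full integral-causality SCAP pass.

#0 |TF1
#1 |J2
#2 |J3
#3 |Sf1
#4 |R1
#5 |J1

#3 |Sf1  (Sf1 (Sf) sets flow on bond)
#5 |J1  (C1 outputs effort q/C1)
#0 |TF1  (common-e at J1 fixed by 5)
#1 |J2  (through TF1, causality passes straight; one stroke at TF1)
#2 |J3  (J2: last free bond brings flow in)
#4 |R1  (common-e at J3 fixed by 2)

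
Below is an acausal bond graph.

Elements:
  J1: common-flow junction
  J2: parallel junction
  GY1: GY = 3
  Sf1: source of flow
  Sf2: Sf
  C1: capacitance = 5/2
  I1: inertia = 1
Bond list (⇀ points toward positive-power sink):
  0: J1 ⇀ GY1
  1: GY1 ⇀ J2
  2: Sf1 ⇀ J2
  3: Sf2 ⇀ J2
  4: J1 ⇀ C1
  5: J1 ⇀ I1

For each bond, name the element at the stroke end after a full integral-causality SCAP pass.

bond 0 →J1
bond 1 →J2
bond 2 →Sf1
bond 3 →Sf2
bond 4 →J1
bond 5 →I1

β2 stroke at Sf1  (Sf1 (Sf) sets flow on bond)
β3 stroke at Sf2  (source Sf2 imposes f)
β1 stroke at J2  (only one effort-in slot at J2)
β0 stroke at J1  (GY1 both-in/both-out from 1)
β4 stroke at J1  (C1: C, integral causality)
β5 stroke at I1  (J1: last free bond brings flow in)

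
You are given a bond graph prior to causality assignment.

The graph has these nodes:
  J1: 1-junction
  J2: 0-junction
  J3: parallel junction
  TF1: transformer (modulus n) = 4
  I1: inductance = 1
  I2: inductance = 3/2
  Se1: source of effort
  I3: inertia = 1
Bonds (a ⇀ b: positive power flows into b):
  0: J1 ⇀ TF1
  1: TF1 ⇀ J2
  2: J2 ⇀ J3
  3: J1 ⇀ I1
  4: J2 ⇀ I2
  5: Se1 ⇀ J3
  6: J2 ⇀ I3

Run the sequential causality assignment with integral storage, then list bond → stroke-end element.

b5 stroke→J3  (Se1 fixes effort; stroke away)
b2 stroke→J2  (0-jn J3 has e-setter on 5)
b1 stroke→TF1  (common-e at J2 fixed by 2)
b4 stroke→I2  (J2: bond 2 brought effort, rest push out)
b6 stroke→I3  (0-jn J2 has e-setter on 2)
b0 stroke→J1  (TF1 one-in-one-out from 1)
b3 stroke→I1  (closing 1-jn rule on J1)

b0 |J1
b1 |TF1
b2 |J2
b3 |I1
b4 |I2
b5 |J3
b6 |I3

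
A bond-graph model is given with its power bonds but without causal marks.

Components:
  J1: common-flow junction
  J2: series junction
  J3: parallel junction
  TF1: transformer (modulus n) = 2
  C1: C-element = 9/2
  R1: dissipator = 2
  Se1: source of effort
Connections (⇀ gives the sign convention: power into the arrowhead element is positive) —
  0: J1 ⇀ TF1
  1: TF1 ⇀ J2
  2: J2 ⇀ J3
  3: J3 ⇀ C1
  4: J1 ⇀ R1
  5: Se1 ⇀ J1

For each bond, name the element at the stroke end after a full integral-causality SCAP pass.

bond 0 stroke→J1
bond 1 stroke→TF1
bond 2 stroke→J2
bond 3 stroke→J3
bond 4 stroke→R1
bond 5 stroke→J1

bond 5 |J1  (source Se1 imposes e)
bond 3 |J3  (C1 integral (e out))
bond 2 |J2  (J3 effort already set via bond 3)
bond 1 |TF1  (closing 1-jn rule on J2)
bond 0 |J1  (TF TF1: opposite of bond 1)
bond 4 |R1  (closing 1-jn rule on J1)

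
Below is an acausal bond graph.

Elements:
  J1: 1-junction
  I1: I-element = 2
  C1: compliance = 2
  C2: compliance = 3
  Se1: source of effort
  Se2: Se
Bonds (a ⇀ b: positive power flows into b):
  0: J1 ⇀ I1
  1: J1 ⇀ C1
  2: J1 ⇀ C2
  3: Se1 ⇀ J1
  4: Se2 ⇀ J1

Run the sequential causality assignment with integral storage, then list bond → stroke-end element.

β3 |J1  (Se1: effort source, stroke at far end)
β4 |J1  (source Se2 imposes e)
β0 |I1  (I1 integral (f out))
β1 |J1  (J1 flow already set via bond 0)
β2 |J1  (J1 flow already set via bond 0)

b0 stroke at I1
b1 stroke at J1
b2 stroke at J1
b3 stroke at J1
b4 stroke at J1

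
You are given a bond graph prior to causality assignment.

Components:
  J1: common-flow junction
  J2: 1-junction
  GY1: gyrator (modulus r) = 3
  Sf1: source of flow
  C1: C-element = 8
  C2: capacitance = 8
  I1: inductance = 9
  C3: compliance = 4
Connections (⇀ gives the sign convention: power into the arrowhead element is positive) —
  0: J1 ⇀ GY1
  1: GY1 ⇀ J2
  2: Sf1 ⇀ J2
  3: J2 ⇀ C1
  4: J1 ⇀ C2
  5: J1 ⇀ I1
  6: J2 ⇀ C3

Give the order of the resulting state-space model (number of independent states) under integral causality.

4  (C1, C2, C3, I1 all integral)

b2 |Sf1  (source Sf1 imposes f)
b1 |J2  (1-jn J2 has f-setter on 2)
b3 |J2  (common-f at J2 fixed by 2)
b6 |J2  (common-f at J2 fixed by 2)
b0 |J1  (through GY1, causality inverts; strokes same side of GY1)
b4 |J1  (C2 integral (e out))
b5 |I1  (closing 1-jn rule on J1)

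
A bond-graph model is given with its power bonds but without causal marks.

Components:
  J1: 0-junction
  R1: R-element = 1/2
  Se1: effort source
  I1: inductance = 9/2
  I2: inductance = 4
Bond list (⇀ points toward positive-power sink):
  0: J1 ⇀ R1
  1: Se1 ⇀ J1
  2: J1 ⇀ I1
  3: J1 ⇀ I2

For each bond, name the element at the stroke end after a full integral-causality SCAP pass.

b1 stroke at J1  (Se1 fixes effort; stroke away)
b0 stroke at R1  (J1 effort already set via bond 1)
b2 stroke at I1  (common-e at J1 fixed by 1)
b3 stroke at I2  (J1 effort already set via bond 1)

β0 |R1
β1 |J1
β2 |I1
β3 |I2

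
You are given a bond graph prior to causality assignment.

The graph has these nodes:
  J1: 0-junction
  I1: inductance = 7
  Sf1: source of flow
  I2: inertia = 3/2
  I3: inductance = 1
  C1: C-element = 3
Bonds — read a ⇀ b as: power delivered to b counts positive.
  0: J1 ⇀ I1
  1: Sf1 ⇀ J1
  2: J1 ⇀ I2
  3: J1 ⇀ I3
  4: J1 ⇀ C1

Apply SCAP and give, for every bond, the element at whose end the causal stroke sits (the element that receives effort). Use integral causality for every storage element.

b1 |Sf1  (source Sf1 imposes f)
b0 |I1  (prefer integral on I1)
b2 |I2  (I2: I, integral causality)
b3 |I3  (prefer integral on I3)
b4 |J1  (only one effort-in slot at J1)

#0 stroke→I1
#1 stroke→Sf1
#2 stroke→I2
#3 stroke→I3
#4 stroke→J1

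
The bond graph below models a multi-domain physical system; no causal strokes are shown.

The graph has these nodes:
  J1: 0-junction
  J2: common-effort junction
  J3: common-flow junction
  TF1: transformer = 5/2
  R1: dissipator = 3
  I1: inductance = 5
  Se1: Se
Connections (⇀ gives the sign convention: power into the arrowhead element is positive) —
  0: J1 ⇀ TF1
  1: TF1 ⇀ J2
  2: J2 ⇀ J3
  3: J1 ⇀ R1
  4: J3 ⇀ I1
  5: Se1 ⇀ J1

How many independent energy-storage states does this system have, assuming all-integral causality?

bond 5 →J1  (source Se1 imposes e)
bond 0 →TF1  (common-e at J1 fixed by 5)
bond 3 →R1  (J1: bond 5 brought effort, rest push out)
bond 1 →J2  (TF1 one-in-one-out from 0)
bond 2 →J3  (J2 effort already set via bond 1)
bond 4 →I1  (J3: last free bond brings flow in)

1  (I1 all integral)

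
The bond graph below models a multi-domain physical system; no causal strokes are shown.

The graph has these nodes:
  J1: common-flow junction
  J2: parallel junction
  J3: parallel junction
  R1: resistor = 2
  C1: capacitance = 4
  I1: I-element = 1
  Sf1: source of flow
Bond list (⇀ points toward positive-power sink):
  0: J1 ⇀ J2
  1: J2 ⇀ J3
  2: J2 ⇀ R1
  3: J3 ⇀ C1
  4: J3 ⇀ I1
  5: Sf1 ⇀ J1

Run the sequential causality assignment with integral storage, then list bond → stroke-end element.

β0 |J1
β1 |J2
β2 |R1
β3 |J3
β4 |I1
β5 |Sf1

#5 stroke at Sf1  (Sf1: flow source, stroke at near end)
#0 stroke at J1  (J1 flow already set via bond 5)
#3 stroke at J3  (C1: C, integral causality)
#1 stroke at J2  (J3: bond 3 brought effort, rest push out)
#4 stroke at I1  (0-jn J3 has e-setter on 3)
#2 stroke at R1  (J2 effort already set via bond 1)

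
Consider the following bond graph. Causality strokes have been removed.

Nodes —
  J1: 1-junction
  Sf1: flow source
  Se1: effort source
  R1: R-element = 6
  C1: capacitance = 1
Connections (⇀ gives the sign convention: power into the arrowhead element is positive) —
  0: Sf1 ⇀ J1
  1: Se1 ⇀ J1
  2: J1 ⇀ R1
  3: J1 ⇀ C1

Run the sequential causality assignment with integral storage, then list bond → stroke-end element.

β0 |Sf1
β1 |J1
β2 |J1
β3 |J1

#0 →Sf1  (Sf1 fixes flow; stroke at Sf1)
#1 →J1  (Se1 fixes effort; stroke away)
#2 →J1  (1-jn J1 has f-setter on 0)
#3 →J1  (J1: bond 0 brought flow, rest push out)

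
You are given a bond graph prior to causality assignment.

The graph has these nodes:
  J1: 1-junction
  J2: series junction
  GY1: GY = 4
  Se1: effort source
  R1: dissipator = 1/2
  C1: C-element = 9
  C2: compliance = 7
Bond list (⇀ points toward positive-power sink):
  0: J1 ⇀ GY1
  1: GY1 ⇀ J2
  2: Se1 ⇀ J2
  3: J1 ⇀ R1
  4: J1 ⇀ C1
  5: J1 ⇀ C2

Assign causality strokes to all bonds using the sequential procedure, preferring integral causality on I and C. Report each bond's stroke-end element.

#0 |GY1
#1 |GY1
#2 |J2
#3 |J1
#4 |J1
#5 |J1

#2 stroke→J2  (Se1 fixes effort; stroke away)
#1 stroke→GY1  (J2 needs exactly one f-in)
#0 stroke→GY1  (through GY1, causality inverts; strokes same side of GY1)
#3 stroke→J1  (1-jn J1 has f-setter on 0)
#4 stroke→J1  (1-jn J1 has f-setter on 0)
#5 stroke→J1  (J1: bond 0 brought flow, rest push out)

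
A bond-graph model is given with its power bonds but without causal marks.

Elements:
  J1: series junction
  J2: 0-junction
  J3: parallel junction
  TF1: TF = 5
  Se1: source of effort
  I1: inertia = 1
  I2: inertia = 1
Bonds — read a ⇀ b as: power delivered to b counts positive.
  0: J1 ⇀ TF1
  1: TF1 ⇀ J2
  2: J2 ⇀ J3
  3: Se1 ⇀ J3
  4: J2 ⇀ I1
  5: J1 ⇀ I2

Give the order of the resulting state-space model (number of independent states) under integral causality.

2  (I1, I2 all integral)

bond 3 stroke→J3  (Se1 fixes effort; stroke away)
bond 2 stroke→J2  (0-jn J3 has e-setter on 3)
bond 1 stroke→TF1  (J2: bond 2 brought effort, rest push out)
bond 4 stroke→I1  (0-jn J2 has e-setter on 2)
bond 0 stroke→J1  (through TF1, causality passes straight; one stroke at TF1)
bond 5 stroke→I2  (only one flow-in slot at J1)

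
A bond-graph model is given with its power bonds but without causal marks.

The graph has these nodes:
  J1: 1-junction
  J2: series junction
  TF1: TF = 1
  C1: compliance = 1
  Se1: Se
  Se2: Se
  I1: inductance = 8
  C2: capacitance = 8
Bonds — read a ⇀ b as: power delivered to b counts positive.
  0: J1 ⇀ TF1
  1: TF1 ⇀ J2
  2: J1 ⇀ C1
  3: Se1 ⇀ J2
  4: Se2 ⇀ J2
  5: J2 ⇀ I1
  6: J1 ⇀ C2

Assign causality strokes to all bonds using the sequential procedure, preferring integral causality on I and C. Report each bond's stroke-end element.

β3 stroke→J2  (Se1 (Se) sets effort on bond)
β4 stroke→J2  (Se2 fixes effort; stroke away)
β2 stroke→J1  (C1: C, integral causality)
β5 stroke→I1  (I1 outputs flow p/I1)
β1 stroke→J2  (J2 flow already set via bond 5)
β0 stroke→TF1  (through TF1, causality passes straight; one stroke at TF1)
β6 stroke→J1  (J1: bond 0 brought flow, rest push out)

b0 →TF1
b1 →J2
b2 →J1
b3 →J2
b4 →J2
b5 →I1
b6 →J1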